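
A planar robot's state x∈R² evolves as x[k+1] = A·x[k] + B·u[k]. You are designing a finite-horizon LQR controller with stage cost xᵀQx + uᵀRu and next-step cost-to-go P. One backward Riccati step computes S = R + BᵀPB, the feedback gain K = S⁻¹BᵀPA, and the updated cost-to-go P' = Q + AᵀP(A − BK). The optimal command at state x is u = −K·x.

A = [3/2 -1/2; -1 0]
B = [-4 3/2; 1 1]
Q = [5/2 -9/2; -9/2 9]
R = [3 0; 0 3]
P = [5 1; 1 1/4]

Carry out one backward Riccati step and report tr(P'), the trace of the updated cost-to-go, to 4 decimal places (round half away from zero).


BᵀP = [-19.0000 -3.7500; 8.5000 1.7500]
S = R + BᵀPB = [3 0; 0 3] + [72.2500 -32.2500; -32.2500 14.5000] = [75.2500 -32.2500; -32.2500 17.5000]
BᵀPA = [-24.7500 9.5000; 11.0000 -4.2500]
K = S⁻¹·BᵀPA = [-0.2831 0.1054; 0.1068 -0.0485]
A−BK = [0.2073 -0.0054; -0.8237 -0.0569]
AᵀP(A−BK) = [0.3177 -0.1063; -0.1063 0.0420]
P' = Q + AᵀP(A−BK) = [2.8177 -4.6063; -4.6063 9.0420]
tr(P') = 11.8597

11.8597


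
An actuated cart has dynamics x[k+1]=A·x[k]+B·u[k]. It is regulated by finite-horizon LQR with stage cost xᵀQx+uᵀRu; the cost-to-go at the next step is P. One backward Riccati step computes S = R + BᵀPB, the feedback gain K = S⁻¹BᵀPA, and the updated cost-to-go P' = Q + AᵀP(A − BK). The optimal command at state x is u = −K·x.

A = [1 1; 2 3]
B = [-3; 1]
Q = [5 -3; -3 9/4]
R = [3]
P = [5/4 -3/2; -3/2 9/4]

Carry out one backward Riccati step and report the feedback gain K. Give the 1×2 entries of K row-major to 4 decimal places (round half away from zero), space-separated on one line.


BᵀP = [-5.2500 6.7500]
S = R + BᵀPB = [3] + [22.5000] = [25.5000]
BᵀPA = [8.2500 15.0000]
K = S⁻¹·BᵀPA = [0.3235 0.5882]
A−BK = [1.9706 2.7647; 1.6765 2.4118]
AᵀP(A−BK) = [1.5809 2.3971; 2.3971 3.6765]
P' = Q + AᵀP(A−BK) = [6.5809 -0.6029; -0.6029 5.9265]
tr(P') = 12.5074

0.3235 0.5882


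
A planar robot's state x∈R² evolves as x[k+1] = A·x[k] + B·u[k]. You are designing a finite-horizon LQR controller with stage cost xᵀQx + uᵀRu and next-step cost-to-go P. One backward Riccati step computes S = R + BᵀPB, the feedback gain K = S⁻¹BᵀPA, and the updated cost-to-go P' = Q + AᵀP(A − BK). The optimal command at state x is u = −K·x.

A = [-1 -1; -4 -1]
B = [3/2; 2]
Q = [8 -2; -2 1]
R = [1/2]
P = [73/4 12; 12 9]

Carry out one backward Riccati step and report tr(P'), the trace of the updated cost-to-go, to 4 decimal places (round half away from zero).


12.2349

BᵀP = [51.3750 36.0000]
S = R + BᵀPB = [1/2] + [149.0625] = [149.5625]
BᵀPA = [-195.3750 -87.3750]
K = S⁻¹·BᵀPA = [-1.3063 -0.5842]
A−BK = [0.9595 -0.1237; -1.3874 0.1684]
AᵀP(A−BK) = [3.0297 0.1112; 0.1112 0.2052]
P' = Q + AᵀP(A−BK) = [11.0297 -1.8888; -1.8888 1.2052]
tr(P') = 12.2349


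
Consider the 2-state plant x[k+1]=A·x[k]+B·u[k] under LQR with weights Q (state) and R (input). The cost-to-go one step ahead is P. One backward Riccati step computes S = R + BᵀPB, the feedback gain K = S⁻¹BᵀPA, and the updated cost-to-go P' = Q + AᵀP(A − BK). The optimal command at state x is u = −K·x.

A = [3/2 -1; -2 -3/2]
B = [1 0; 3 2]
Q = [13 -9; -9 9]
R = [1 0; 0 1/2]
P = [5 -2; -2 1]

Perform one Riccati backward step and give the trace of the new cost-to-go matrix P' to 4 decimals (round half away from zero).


27.2105

BᵀP = [-1.0000 1.0000; -4.0000 2.0000]
S = R + BᵀPB = [1 0; 0 1/2] + [2.0000 2.0000; 2.0000 4.0000] = [3.0000 2.0000; 2.0000 4.5000]
BᵀPA = [-3.5000 -0.5000; -10.0000 1.0000]
K = S⁻¹·BᵀPA = [0.4474 -0.4474; -2.4211 0.4211]
A−BK = [1.0526 -0.5526; 1.5000 -1.0000]
AᵀP(A−BK) = [4.6053 -1.3553; -1.3553 0.6053]
P' = Q + AᵀP(A−BK) = [17.6053 -10.3553; -10.3553 9.6053]
tr(P') = 27.2105


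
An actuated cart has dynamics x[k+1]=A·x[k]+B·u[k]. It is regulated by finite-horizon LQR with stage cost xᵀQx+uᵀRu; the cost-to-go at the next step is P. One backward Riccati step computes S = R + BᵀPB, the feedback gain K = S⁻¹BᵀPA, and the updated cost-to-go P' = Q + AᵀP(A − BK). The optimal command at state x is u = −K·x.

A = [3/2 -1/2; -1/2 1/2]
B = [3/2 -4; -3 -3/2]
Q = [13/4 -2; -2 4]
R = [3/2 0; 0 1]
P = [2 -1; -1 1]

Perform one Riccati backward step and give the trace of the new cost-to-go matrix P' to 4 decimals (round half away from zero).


BᵀP = [6.0000 -4.5000; -6.5000 2.5000]
S = R + BᵀPB = [3/2 0; 0 1] + [22.5000 -17.2500; -17.2500 22.2500] = [24.0000 -17.2500; -17.2500 23.2500]
BᵀPA = [11.2500 -5.2500; -11.0000 4.5000]
K = S⁻¹·BᵀPA = [0.2757 -0.1706; -0.2685 0.0670]
A−BK = [0.0122 0.0238; -0.0756 0.0886]
AᵀP(A−BK) = [0.1940 -0.0940; -0.0940 0.0529]
P' = Q + AᵀP(A−BK) = [3.4440 -2.0940; -2.0940 4.0529]
tr(P') = 7.4969

7.4969


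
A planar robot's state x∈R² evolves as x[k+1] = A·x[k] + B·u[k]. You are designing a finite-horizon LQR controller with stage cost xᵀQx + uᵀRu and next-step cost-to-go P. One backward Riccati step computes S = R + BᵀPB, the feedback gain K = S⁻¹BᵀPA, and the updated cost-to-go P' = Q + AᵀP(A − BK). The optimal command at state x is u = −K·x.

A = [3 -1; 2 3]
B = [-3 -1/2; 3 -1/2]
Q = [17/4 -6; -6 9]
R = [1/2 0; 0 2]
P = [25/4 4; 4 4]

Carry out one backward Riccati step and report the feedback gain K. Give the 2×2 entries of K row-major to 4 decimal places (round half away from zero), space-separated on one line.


-0.4328 0.5409 -3.3393 -1.3258

BᵀP = [-6.7500 0.0000; -5.1250 -4.0000]
S = R + BᵀPB = [1/2 0; 0 2] + [20.2500 3.3750; 3.3750 4.5625] = [20.7500 3.3750; 3.3750 6.5625]
BᵀPA = [-20.2500 6.7500; -23.3750 -6.8750]
K = S⁻¹·BᵀPA = [-0.4328 0.5409; -3.3393 -1.3258]
A−BK = [0.0321 -0.0401; 1.6286 0.7142]
AᵀP(A−BK) = [33.4295 13.2131; 13.2131 5.4836]
P' = Q + AᵀP(A−BK) = [37.6795 7.2131; 7.2131 14.4836]
tr(P') = 52.1631


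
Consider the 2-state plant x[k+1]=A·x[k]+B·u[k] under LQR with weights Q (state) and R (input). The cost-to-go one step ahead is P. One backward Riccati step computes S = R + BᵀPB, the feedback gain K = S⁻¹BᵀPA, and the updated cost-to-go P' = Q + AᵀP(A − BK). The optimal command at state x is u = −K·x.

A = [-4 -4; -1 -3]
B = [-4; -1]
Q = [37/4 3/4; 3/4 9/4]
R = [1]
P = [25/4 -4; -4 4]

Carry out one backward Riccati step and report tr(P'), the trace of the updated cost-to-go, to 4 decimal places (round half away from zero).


20.9247

BᵀP = [-21.0000 12.0000]
S = R + BᵀPB = [1] + [72.0000] = [73.0000]
BᵀPA = [72.0000 48.0000]
K = S⁻¹·BᵀPA = [0.9863 0.6575]
A−BK = [-0.0548 -1.3699; -0.0137 -2.3425]
AᵀP(A−BK) = [0.9863 0.6575; 0.6575 8.4384]
P' = Q + AᵀP(A−BK) = [10.2363 1.4075; 1.4075 10.6884]
tr(P') = 20.9247


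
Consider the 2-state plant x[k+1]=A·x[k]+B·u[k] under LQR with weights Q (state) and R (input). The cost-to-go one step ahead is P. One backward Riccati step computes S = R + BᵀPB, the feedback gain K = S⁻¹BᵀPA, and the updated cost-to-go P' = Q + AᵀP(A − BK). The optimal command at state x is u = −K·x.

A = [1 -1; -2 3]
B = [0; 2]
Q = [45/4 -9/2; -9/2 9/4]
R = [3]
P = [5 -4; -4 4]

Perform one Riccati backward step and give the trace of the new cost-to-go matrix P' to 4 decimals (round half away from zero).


31.2895

BᵀP = [-8.0000 8.0000]
S = R + BᵀPB = [3] + [16.0000] = [19.0000]
BᵀPA = [-24.0000 32.0000]
K = S⁻¹·BᵀPA = [-1.2632 1.6842]
A−BK = [1.0000 -1.0000; 0.5263 -0.3684]
AᵀP(A−BK) = [6.6842 -8.5789; -8.5789 11.1053]
P' = Q + AᵀP(A−BK) = [17.9342 -13.0789; -13.0789 13.3553]
tr(P') = 31.2895


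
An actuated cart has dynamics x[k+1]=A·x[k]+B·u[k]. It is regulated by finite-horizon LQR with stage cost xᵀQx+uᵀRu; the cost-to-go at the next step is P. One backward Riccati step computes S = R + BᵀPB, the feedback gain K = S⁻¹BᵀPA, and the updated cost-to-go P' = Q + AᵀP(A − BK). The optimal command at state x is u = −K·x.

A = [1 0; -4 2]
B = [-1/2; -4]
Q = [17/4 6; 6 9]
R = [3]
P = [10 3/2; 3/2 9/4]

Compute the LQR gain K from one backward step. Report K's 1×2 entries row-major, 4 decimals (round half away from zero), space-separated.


BᵀP = [-11.0000 -9.7500]
S = R + BᵀPB = [3] + [44.5000] = [47.5000]
BᵀPA = [28.0000 -19.5000]
K = S⁻¹·BᵀPA = [0.5895 -0.4105]
A−BK = [1.2947 -0.2053; -1.6421 0.3579]
AᵀP(A−BK) = [17.4947 -3.5053; -3.5053 0.9947]
P' = Q + AᵀP(A−BK) = [21.7447 2.4947; 2.4947 9.9947]
tr(P') = 31.7395

0.5895 -0.4105


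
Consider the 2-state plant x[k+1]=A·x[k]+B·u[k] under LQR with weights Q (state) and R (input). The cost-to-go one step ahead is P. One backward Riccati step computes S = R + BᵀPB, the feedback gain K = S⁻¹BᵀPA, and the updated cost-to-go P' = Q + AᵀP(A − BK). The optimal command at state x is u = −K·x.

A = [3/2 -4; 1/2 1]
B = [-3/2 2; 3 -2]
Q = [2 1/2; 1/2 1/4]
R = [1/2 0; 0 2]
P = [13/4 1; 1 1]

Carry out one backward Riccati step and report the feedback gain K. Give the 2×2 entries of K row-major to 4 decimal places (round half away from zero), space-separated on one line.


0.5666 -0.5573 0.9613 -1.9783

BᵀP = [-1.8750 1.5000; 4.5000 0.0000]
S = R + BᵀPB = [1/2 0; 0 2] + [7.3125 -6.7500; -6.7500 9.0000] = [7.8125 -6.7500; -6.7500 11.0000]
BᵀPA = [-2.0625 9.0000; 6.7500 -18.0000]
K = S⁻¹·BᵀPA = [0.5666 -0.5573; 0.9613 -1.9783]
A−BK = [0.4272 -0.8793; 0.7229 -1.2848]
AᵀP(A−BK) = [3.7423 -7.2957; -7.2957 14.4056]
P' = Q + AᵀP(A−BK) = [5.7423 -6.7957; -6.7957 14.6556]
tr(P') = 20.3978


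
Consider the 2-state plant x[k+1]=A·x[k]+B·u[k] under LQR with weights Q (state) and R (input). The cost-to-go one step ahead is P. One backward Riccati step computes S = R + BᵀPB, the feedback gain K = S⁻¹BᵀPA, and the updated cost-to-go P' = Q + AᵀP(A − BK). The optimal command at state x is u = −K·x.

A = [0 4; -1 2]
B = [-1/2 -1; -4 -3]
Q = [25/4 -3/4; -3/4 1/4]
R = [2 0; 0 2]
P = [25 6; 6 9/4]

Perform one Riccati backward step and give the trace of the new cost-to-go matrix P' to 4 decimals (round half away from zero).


BᵀP = [-36.5000 -12.0000; -43.0000 -12.7500]
S = R + BᵀPB = [2 0; 0 2] + [66.2500 72.5000; 72.5000 81.2500] = [68.2500 72.5000; 72.5000 83.2500]
BᵀPA = [12.0000 -170.0000; 12.7500 -197.5000]
K = S⁻¹·BᵀPA = [0.1754 0.3907; 0.0004 -2.7126]
A−BK = [0.0881 1.4827; -0.2973 -4.5751]
AᵀP(A−BK) = [0.1401 1.3976; 1.3976 35.6763]
P' = Q + AᵀP(A−BK) = [6.3901 0.6476; 0.6476 35.9263]
tr(P') = 42.3164

42.3164


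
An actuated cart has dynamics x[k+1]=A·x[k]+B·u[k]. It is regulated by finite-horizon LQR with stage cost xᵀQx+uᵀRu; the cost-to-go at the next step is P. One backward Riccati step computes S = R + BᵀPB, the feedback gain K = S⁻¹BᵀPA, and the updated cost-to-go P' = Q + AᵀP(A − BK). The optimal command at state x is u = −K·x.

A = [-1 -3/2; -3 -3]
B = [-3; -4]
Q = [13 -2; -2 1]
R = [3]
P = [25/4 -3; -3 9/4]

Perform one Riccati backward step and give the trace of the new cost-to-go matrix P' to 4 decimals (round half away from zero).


BᵀP = [-6.7500 0.0000]
S = R + BᵀPB = [3] + [20.2500] = [23.2500]
BᵀPA = [6.7500 10.1250]
K = S⁻¹·BᵀPA = [0.2903 0.4355]
A−BK = [-0.1290 -0.1935; -1.8387 -1.2581]
AᵀP(A−BK) = [6.5403 4.1855; 4.1855 2.9032]
P' = Q + AᵀP(A−BK) = [19.5403 2.1855; 2.1855 3.9032]
tr(P') = 23.4435

23.4435


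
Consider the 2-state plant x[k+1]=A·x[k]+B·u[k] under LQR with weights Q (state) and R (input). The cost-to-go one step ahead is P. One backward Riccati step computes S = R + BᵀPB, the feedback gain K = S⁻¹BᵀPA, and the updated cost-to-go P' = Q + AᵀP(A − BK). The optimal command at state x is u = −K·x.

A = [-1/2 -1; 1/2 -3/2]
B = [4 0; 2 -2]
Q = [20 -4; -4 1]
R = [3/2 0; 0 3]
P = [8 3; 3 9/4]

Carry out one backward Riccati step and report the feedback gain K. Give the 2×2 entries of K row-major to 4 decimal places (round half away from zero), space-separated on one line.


-0.0907 -0.2892 -0.1870 0.2673

BᵀP = [38.0000 16.5000; -6.0000 -4.5000]
S = R + BᵀPB = [3/2 0; 0 3] + [185.0000 -33.0000; -33.0000 9.0000] = [186.5000 -33.0000; -33.0000 12.0000]
BᵀPA = [-10.7500 -62.7500; 0.7500 12.7500]
K = S⁻¹·BᵀPA = [-0.0907 -0.2892; -0.1870 0.2673]
A−BK = [-0.1371 0.1567; 0.3074 -0.3871]
AᵀP(A−BK) = [0.2274 -0.2465; -0.2465 0.5094]
P' = Q + AᵀP(A−BK) = [20.2274 -4.2465; -4.2465 1.5094]
tr(P') = 21.7368


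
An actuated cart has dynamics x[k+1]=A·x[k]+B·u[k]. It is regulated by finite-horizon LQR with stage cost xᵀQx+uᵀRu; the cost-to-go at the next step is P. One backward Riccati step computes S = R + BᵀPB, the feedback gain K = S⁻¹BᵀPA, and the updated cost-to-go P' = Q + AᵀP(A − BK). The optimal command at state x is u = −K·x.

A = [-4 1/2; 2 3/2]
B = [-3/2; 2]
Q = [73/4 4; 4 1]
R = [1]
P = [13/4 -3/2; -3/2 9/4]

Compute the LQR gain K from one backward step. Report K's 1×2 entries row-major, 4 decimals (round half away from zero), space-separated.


1.7102 0.2352

BᵀP = [-7.8750 6.7500]
S = R + BᵀPB = [1] + [25.3125] = [26.3125]
BᵀPA = [45.0000 6.1875]
K = S⁻¹·BᵀPA = [1.7102 0.2352]
A−BK = [-1.4347 0.8527; -1.4204 1.0297]
AᵀP(A−BK) = [8.0404 -2.8319; -2.8319 2.1700]
P' = Q + AᵀP(A−BK) = [26.2904 1.1681; 1.1681 3.1700]
tr(P') = 29.4604


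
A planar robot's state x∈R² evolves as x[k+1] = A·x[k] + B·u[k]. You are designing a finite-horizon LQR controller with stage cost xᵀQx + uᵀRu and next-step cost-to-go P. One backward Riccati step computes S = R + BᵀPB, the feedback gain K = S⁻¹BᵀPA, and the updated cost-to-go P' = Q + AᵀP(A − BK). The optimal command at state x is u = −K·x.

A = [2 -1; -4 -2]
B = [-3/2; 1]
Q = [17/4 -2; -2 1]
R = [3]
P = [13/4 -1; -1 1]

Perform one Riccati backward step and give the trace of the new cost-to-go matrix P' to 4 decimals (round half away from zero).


BᵀP = [-5.8750 2.5000]
S = R + BᵀPB = [3] + [11.3125] = [14.3125]
BᵀPA = [-21.7500 0.8750]
K = S⁻¹·BᵀPA = [-1.5197 0.0611]
A−BK = [-0.2795 -0.9083; -2.4803 -2.0611]
AᵀP(A−BK) = [11.9476 2.8297; 2.8297 3.1965]
P' = Q + AᵀP(A−BK) = [16.1976 0.8297; 0.8297 4.1965]
tr(P') = 20.3941

20.3941


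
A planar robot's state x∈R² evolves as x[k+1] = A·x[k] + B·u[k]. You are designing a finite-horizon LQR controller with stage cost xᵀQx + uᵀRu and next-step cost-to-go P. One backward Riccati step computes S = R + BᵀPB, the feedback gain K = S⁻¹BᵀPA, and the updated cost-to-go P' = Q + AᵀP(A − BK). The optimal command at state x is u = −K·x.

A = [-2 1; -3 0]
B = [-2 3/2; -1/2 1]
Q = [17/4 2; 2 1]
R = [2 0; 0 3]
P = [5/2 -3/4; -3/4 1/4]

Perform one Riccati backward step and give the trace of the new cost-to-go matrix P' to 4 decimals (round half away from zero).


6.2783

BᵀP = [-4.6250 1.3750; 3.0000 -0.8750]
S = R + BᵀPB = [2 0; 0 3] + [8.5625 -5.5625; -5.5625 3.6250] = [10.5625 -5.5625; -5.5625 6.6250]
BᵀPA = [5.1250 -4.6250; -3.3750 3.0000]
K = S⁻¹·BᵀPA = [0.3889 -0.3575; -0.1829 0.1527]
A−BK = [-0.9479 0.0560; -2.6226 -0.3314]
AᵀP(A−BK) = [0.6396 -0.4027; -0.4027 0.3887]
P' = Q + AᵀP(A−BK) = [4.8896 1.5973; 1.5973 1.3887]
tr(P') = 6.2783


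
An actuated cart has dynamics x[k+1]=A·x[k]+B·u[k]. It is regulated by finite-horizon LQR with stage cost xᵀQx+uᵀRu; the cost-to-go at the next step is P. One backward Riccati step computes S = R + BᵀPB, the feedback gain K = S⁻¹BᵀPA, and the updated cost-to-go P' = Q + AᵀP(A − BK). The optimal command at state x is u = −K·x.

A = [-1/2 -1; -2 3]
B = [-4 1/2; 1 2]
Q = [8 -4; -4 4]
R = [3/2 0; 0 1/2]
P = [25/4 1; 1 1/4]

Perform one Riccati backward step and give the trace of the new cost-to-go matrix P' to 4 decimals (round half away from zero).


12.7417

BᵀP = [-24.0000 -3.7500; 5.1250 1.0000]
S = R + BᵀPB = [3/2 0; 0 1/2] + [92.2500 -19.5000; -19.5000 4.5625] = [93.7500 -19.5000; -19.5000 5.0625]
BᵀPA = [19.5000 12.7500; -4.5625 -2.1250]
K = S⁻¹·BᵀPA = [0.1033 0.2449; -0.5032 0.5236]
A−BK = [0.1649 -0.2822; -1.0969 1.7079]
AᵀP(A−BK) = [0.2516 -0.2618; -0.2618 0.4901]
P' = Q + AᵀP(A−BK) = [8.2516 -4.2618; -4.2618 4.4901]
tr(P') = 12.7417


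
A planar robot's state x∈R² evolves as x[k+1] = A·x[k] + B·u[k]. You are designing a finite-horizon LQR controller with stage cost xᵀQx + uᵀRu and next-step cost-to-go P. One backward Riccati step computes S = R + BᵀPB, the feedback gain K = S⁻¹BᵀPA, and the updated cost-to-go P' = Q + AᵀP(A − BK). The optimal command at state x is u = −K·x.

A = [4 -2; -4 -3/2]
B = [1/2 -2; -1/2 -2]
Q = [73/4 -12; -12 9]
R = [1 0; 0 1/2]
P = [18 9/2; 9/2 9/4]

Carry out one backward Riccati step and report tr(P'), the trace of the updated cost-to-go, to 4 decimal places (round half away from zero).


54.1491

BᵀP = [6.7500 1.1250; -45.0000 -13.5000]
S = R + BᵀPB = [1 0; 0 1/2] + [2.8125 -15.7500; -15.7500 117.0000] = [3.8125 -15.7500; -15.7500 117.5000]
BᵀPA = [22.5000 -15.1875; -126.0000 110.2500]
K = S⁻¹·BᵀPA = [3.2978 -0.2406; -0.6303 0.9060]
A−BK = [1.0905 -0.0676; -3.6117 0.1918]
AᵀP(A−BK) = [26.3824 -1.9247; -1.9247 0.5167]
P' = Q + AᵀP(A−BK) = [44.6324 -13.9247; -13.9247 9.5167]
tr(P') = 54.1491


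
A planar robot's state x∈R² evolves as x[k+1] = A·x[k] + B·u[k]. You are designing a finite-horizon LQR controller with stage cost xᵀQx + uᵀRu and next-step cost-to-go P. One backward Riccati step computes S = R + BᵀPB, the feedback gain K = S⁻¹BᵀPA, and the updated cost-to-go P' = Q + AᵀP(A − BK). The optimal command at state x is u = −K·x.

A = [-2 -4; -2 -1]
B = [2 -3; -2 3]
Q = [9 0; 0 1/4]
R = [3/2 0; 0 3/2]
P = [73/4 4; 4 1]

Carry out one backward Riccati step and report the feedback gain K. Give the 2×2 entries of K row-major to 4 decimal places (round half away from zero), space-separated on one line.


BᵀP = [28.5000 6.0000; -42.7500 -9.0000]
S = R + BᵀPB = [3/2 0; 0 3/2] + [45.0000 -67.5000; -67.5000 101.2500] = [46.5000 -67.5000; -67.5000 102.7500]
BᵀPA = [-69.0000 -120.0000; 103.5000 180.0000]
K = S⁻¹·BᵀPA = [-0.4670 -0.8122; 0.7005 1.2183]
A−BK = [1.0355 1.2792; -5.0355 -6.2792]
AᵀP(A−BK) = [4.2741 5.8680; 5.8680 8.2487]
P' = Q + AᵀP(A−BK) = [13.2741 5.8680; 5.8680 8.4987]
tr(P') = 21.7728

-0.4670 -0.8122 0.7005 1.2183


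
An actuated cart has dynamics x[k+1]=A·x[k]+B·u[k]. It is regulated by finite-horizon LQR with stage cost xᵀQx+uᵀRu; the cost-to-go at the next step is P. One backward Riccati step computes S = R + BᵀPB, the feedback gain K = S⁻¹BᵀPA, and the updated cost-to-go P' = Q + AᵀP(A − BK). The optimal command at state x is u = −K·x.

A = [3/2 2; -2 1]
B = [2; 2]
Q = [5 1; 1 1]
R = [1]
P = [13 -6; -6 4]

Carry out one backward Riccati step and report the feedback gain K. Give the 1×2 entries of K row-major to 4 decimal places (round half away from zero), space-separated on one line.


BᵀP = [14.0000 -4.0000]
S = R + BᵀPB = [1] + [20.0000] = [21.0000]
BᵀPA = [29.0000 24.0000]
K = S⁻¹·BᵀPA = [1.3810 1.1429]
A−BK = [-1.2619 -0.2857; -4.7619 -1.2857]
AᵀP(A−BK) = [41.2024 12.8571; 12.8571 4.5714]
P' = Q + AᵀP(A−BK) = [46.2024 13.8571; 13.8571 5.5714]
tr(P') = 51.7738

1.3810 1.1429


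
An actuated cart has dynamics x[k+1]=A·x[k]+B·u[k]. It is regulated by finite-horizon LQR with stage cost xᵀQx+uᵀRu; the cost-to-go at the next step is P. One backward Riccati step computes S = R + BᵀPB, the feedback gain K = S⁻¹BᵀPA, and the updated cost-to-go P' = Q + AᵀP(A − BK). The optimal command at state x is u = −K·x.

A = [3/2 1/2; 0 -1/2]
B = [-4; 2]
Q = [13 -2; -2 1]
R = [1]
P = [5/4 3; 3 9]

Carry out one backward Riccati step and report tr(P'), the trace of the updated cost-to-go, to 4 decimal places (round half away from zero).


16.9306

BᵀP = [1.0000 6.0000]
S = R + BᵀPB = [1] + [8.0000] = [9.0000]
BᵀPA = [1.5000 -2.5000]
K = S⁻¹·BᵀPA = [0.1667 -0.2778]
A−BK = [2.1667 -0.6111; -0.3333 0.0556]
AᵀP(A−BK) = [2.5625 -0.8958; -0.8958 0.3681]
P' = Q + AᵀP(A−BK) = [15.5625 -2.8958; -2.8958 1.3681]
tr(P') = 16.9306


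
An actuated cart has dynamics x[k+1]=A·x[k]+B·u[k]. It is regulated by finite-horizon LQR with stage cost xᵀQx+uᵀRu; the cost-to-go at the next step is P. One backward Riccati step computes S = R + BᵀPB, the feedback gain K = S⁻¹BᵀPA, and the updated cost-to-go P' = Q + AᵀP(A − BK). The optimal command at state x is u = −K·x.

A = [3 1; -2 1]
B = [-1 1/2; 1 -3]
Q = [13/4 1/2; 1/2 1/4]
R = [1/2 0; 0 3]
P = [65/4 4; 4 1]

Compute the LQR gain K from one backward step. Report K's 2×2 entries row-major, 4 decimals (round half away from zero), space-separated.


-3.1027 -1.5294 -0.1735 -0.1176

BᵀP = [-12.2500 -3.0000; -3.8750 -1.0000]
S = R + BᵀPB = [1/2 0; 0 3] + [9.2500 2.8750; 2.8750 1.0625] = [9.7500 2.8750; 2.8750 4.0625]
BᵀPA = [-30.7500 -15.2500; -9.6250 -4.8750]
K = S⁻¹·BᵀPA = [-3.1027 -1.5294; -0.1735 -0.1176]
A−BK = [-0.0160 -0.4706; 0.5823 2.1765]
AᵀP(A−BK) = [5.1725 2.5882; 2.5882 1.3529]
P' = Q + AᵀP(A−BK) = [8.4225 3.0882; 3.0882 1.6029]
tr(P') = 10.0254


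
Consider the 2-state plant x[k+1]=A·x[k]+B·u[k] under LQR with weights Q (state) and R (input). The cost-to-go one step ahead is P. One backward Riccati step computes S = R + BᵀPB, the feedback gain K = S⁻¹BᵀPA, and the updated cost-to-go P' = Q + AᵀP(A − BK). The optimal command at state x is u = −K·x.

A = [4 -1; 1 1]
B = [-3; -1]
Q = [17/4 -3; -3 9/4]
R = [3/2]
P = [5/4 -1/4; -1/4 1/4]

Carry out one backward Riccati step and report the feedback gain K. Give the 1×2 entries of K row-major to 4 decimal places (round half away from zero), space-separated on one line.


-1.1739 0.3478

BᵀP = [-3.5000 0.5000]
S = R + BᵀPB = [3/2] + [10.0000] = [11.5000]
BᵀPA = [-13.5000 4.0000]
K = S⁻¹·BᵀPA = [-1.1739 0.3478]
A−BK = [0.4783 0.0435; -0.1739 1.3478]
AᵀP(A−BK) = [2.4022 -0.8043; -0.8043 0.6087]
P' = Q + AᵀP(A−BK) = [6.6522 -3.8043; -3.8043 2.8587]
tr(P') = 9.5109


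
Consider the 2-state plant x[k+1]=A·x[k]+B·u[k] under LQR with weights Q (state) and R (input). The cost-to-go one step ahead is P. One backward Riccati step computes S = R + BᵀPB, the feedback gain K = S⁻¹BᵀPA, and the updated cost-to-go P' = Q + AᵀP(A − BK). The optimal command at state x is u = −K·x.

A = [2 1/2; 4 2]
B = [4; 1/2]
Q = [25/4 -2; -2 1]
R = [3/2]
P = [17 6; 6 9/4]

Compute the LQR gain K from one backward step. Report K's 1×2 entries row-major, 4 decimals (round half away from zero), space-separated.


BᵀP = [71.0000 25.1250]
S = R + BᵀPB = [3/2] + [296.5625] = [298.0625]
BᵀPA = [242.5000 85.7500]
K = S⁻¹·BᵀPA = [0.8136 0.2877]
A−BK = [-1.2544 -0.6508; 3.5932 1.8562]
AᵀP(A−BK) = [2.7050 1.2349; 1.2349 0.5805]
P' = Q + AᵀP(A−BK) = [8.9550 -0.7651; -0.7651 1.5805]
tr(P') = 10.5354

0.8136 0.2877


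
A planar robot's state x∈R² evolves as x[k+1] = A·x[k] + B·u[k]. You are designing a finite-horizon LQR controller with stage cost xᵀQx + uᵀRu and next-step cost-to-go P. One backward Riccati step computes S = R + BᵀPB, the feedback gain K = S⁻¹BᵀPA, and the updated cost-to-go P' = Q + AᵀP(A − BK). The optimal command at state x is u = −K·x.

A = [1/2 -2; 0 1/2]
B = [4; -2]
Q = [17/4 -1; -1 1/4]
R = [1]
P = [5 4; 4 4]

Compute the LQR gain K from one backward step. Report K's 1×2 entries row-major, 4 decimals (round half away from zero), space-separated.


0.1818 -0.6061

BᵀP = [12.0000 8.0000]
S = R + BᵀPB = [1] + [32.0000] = [33.0000]
BᵀPA = [6.0000 -20.0000]
K = S⁻¹·BᵀPA = [0.1818 -0.6061]
A−BK = [-0.2273 0.4242; 0.3636 -0.7121]
AᵀP(A−BK) = [0.1591 -0.3636; -0.3636 0.8788]
P' = Q + AᵀP(A−BK) = [4.4091 -1.3636; -1.3636 1.1288]
tr(P') = 5.5379


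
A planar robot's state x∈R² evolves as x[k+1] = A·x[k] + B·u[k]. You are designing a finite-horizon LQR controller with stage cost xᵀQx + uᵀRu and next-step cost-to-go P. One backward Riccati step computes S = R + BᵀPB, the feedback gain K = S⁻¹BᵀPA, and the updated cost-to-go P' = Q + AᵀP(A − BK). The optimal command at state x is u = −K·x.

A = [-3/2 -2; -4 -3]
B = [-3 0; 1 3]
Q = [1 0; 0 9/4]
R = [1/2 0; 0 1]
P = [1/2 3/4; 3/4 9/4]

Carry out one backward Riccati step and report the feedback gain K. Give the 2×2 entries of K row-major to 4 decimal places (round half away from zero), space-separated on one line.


0.4091 0.5455 -1.4294 -1.1647

BᵀP = [-0.7500 0.0000; 2.2500 6.7500]
S = R + BᵀPB = [1/2 0; 0 1] + [2.2500 0.0000; 0.0000 20.2500] = [2.7500 0.0000; 0.0000 21.2500]
BᵀPA = [1.1250 1.5000; -30.3750 -24.7500]
K = S⁻¹·BᵀPA = [0.4091 0.5455; -1.4294 -1.1647]
A−BK = [-0.2727 -0.3636; -0.1209 -0.0513]
AᵀP(A−BK) = [2.2464 1.8834; 1.8834 1.6053]
P' = Q + AᵀP(A−BK) = [3.2464 1.8834; 1.8834 3.8553]
tr(P') = 7.1017


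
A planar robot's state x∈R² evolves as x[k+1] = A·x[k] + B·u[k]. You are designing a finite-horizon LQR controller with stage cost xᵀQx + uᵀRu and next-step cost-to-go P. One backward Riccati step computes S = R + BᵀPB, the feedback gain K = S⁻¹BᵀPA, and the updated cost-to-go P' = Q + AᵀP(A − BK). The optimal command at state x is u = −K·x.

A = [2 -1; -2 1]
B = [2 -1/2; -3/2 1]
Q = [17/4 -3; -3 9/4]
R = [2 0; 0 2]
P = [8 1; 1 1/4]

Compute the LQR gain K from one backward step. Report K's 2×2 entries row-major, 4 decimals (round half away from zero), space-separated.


0.8621 -0.4311 -0.2002 0.1001

BᵀP = [14.5000 1.6250; -3.0000 -0.2500]
S = R + BᵀPB = [2 0; 0 2] + [26.5625 -5.6250; -5.6250 1.2500] = [28.5625 -5.6250; -5.6250 3.2500]
BᵀPA = [25.7500 -12.8750; -5.5000 2.7500]
K = S⁻¹·BᵀPA = [0.8621 -0.4311; -0.2002 0.1001]
A−BK = [0.1757 -0.0878; -0.5066 0.2533]
AᵀP(A−BK) = [1.6997 -0.8498; -0.8498 0.4249]
P' = Q + AᵀP(A−BK) = [5.9497 -3.8498; -3.8498 2.6749]
tr(P') = 8.6246


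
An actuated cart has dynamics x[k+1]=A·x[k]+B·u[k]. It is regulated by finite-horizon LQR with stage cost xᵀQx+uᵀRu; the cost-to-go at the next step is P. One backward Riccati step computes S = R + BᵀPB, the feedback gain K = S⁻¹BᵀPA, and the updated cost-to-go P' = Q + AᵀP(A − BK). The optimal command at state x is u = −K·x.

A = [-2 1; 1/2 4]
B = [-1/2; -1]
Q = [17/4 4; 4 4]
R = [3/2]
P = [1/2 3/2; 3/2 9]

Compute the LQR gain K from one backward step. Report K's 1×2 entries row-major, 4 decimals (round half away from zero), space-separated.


-0.1134 -3.3608

BᵀP = [-1.7500 -9.7500]
S = R + BᵀPB = [3/2] + [10.6250] = [12.1250]
BᵀPA = [-1.3750 -40.7500]
K = S⁻¹·BᵀPA = [-0.1134 -3.3608]
A−BK = [-2.0567 -0.6804; 0.3866 0.6392]
AᵀP(A−BK) = [1.0941 1.1289; 1.1289 19.5464]
P' = Q + AᵀP(A−BK) = [5.3441 5.1289; 5.1289 23.5464]
tr(P') = 28.8905


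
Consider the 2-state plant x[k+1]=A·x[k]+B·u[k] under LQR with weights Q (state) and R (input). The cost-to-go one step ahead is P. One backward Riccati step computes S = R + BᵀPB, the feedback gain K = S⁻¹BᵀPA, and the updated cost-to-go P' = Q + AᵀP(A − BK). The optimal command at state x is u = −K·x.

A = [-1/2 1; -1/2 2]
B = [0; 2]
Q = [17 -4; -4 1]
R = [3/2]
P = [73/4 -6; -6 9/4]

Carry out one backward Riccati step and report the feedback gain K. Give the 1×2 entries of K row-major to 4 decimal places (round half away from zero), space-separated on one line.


0.3571 -0.2857

BᵀP = [-12.0000 4.5000]
S = R + BᵀPB = [3/2] + [9.0000] = [10.5000]
BᵀPA = [3.7500 -3.0000]
K = S⁻¹·BᵀPA = [0.3571 -0.2857]
A−BK = [-0.5000 1.0000; -1.2143 2.5714]
AᵀP(A−BK) = [0.7857 -1.3036; -1.3036 2.3929]
P' = Q + AᵀP(A−BK) = [17.7857 -5.3036; -5.3036 3.3929]
tr(P') = 21.1786


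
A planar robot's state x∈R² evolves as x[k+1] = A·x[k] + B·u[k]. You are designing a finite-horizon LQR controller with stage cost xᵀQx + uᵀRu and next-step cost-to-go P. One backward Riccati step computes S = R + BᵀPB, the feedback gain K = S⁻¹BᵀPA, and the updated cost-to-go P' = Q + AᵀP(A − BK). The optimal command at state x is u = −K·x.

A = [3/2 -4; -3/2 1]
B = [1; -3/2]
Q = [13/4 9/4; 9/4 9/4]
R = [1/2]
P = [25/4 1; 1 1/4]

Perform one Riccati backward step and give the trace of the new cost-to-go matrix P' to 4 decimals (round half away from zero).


BᵀP = [4.7500 0.6250]
S = R + BᵀPB = [1/2] + [3.8125] = [4.3125]
BᵀPA = [6.1875 -18.3750]
K = S⁻¹·BᵀPA = [1.4348 -4.2609]
A−BK = [0.0652 0.2609; 0.6522 -5.3913]
AᵀP(A−BK) = [1.2473 -4.0109; -4.0109 13.9565]
P' = Q + AᵀP(A−BK) = [4.4973 -1.7609; -1.7609 16.2065]
tr(P') = 20.7038

20.7038


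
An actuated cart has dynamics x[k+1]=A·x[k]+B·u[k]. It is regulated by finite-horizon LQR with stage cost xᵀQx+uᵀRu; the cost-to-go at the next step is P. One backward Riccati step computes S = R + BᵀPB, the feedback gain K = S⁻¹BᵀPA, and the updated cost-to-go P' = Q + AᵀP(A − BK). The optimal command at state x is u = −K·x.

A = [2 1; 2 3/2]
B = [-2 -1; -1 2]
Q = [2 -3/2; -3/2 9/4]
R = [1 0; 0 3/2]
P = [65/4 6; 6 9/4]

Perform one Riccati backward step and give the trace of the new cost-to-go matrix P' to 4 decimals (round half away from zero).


BᵀP = [-38.5000 -14.2500; -4.2500 -1.5000]
S = R + BᵀPB = [1 0; 0 3/2] + [91.2500 10.0000; 10.0000 1.2500] = [92.2500 10.0000; 10.0000 2.7500]
BᵀPA = [-105.5000 -59.8750; -11.5000 -6.5000]
K = S⁻¹·BᵀPA = [-1.1395 -0.6484; -0.0382 -0.0057]
A−BK = [-0.3172 -0.3026; 0.9370 0.8630]
AᵀP(A−BK) = [1.3444 0.7747; 0.7747 0.4505]
P' = Q + AᵀP(A−BK) = [3.3444 -0.7253; -0.7253 2.7005]
tr(P') = 6.0449

6.0449


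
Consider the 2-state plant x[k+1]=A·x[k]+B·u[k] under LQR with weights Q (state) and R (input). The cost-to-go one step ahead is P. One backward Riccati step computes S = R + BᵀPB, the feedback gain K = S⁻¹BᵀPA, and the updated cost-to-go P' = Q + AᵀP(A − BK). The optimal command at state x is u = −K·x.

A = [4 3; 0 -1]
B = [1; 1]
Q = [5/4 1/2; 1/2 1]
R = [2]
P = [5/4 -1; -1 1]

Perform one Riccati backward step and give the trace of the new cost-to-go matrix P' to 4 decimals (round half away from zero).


BᵀP = [0.2500 0.0000]
S = R + BᵀPB = [2] + [0.2500] = [2.2500]
BᵀPA = [1.0000 0.7500]
K = S⁻¹·BᵀPA = [0.4444 0.3333]
A−BK = [3.5556 2.6667; -0.4444 -1.3333]
AᵀP(A−BK) = [19.5556 18.6667; 18.6667 18.0000]
P' = Q + AᵀP(A−BK) = [20.8056 19.1667; 19.1667 19.0000]
tr(P') = 39.8056

39.8056


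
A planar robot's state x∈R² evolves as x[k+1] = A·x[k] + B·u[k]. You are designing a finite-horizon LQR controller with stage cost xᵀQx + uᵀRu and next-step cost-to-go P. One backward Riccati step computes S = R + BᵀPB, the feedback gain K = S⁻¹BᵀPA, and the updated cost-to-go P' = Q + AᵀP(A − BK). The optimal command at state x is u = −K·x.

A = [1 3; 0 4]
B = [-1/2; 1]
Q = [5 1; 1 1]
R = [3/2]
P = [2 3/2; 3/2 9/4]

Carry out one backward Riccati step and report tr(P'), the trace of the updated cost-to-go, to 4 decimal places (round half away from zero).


77.4545

BᵀP = [0.5000 1.5000]
S = R + BᵀPB = [3/2] + [1.2500] = [2.7500]
BᵀPA = [0.5000 7.5000]
K = S⁻¹·BᵀPA = [0.1818 2.7273]
A−BK = [1.0909 4.3636; -0.1818 1.2727]
AᵀP(A−BK) = [1.9091 10.6364; 10.6364 69.5455]
P' = Q + AᵀP(A−BK) = [6.9091 11.6364; 11.6364 70.5455]
tr(P') = 77.4545


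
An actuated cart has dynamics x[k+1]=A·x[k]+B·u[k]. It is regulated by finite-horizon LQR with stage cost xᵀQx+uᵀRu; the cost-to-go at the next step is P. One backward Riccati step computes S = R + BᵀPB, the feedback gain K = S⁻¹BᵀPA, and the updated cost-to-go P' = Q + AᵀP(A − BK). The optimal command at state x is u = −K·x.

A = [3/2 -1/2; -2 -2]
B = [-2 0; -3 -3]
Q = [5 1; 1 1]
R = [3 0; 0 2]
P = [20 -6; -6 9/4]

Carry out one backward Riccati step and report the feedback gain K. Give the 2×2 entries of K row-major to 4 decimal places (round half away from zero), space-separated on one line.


-0.7378 0.1833 1.2979 0.3320

BᵀP = [-22.0000 5.2500; 18.0000 -6.7500]
S = R + BᵀPB = [3 0; 0 2] + [28.2500 -15.7500; -15.7500 20.2500] = [31.2500 -15.7500; -15.7500 22.2500]
BᵀPA = [-43.5000 0.5000; 40.5000 4.5000]
K = S⁻¹·BᵀPA = [-0.7378 0.1833; 1.2979 0.3320]
A−BK = [0.0243 -0.1333; -0.3197 -0.4539]
AᵀP(A−BK) = [5.3376 0.5282; 0.5282 0.4142]
P' = Q + AᵀP(A−BK) = [10.3376 1.5282; 1.5282 1.4142]
tr(P') = 11.7518


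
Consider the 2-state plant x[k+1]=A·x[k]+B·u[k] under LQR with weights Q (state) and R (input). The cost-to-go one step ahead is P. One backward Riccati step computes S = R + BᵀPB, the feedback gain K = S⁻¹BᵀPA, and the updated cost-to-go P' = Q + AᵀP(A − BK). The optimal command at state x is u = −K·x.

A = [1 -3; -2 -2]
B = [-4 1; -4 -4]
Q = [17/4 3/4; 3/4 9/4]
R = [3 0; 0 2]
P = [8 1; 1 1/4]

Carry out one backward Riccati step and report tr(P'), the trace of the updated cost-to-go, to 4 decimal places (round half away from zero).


8.4571

BᵀP = [-36.0000 -5.0000; 4.0000 0.0000]
S = R + BᵀPB = [3 0; 0 2] + [164.0000 -16.0000; -16.0000 4.0000] = [167.0000 -16.0000; -16.0000 6.0000]
BᵀPA = [-26.0000 118.0000; 4.0000 -12.0000]
K = S⁻¹·BᵀPA = [-0.1233 0.6917; 0.3378 -0.1555]
A−BK = [0.1689 -0.0777; -1.1421 0.1448]
AᵀP(A−BK) = [0.4424 -0.3941; -0.3941 1.5147]
P' = Q + AᵀP(A−BK) = [4.6924 0.3559; 0.3559 3.7647]
tr(P') = 8.4571


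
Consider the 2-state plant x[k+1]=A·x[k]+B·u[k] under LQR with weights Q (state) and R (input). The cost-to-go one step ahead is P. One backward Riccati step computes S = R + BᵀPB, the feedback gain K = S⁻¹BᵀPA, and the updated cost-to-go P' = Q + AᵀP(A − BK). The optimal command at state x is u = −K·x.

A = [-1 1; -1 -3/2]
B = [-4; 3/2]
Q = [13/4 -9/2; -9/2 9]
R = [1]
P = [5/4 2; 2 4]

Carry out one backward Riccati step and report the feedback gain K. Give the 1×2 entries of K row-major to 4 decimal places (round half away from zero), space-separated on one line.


0.6667 0.1667

BᵀP = [-2.0000 -2.0000]
S = R + BᵀPB = [1] + [5.0000] = [6.0000]
BᵀPA = [4.0000 1.0000]
K = S⁻¹·BᵀPA = [0.6667 0.1667]
A−BK = [1.6667 1.6667; -2.0000 -1.7500]
AᵀP(A−BK) = [6.5833 5.0833; 5.0833 4.0833]
P' = Q + AᵀP(A−BK) = [9.8333 0.5833; 0.5833 13.0833]
tr(P') = 22.9167


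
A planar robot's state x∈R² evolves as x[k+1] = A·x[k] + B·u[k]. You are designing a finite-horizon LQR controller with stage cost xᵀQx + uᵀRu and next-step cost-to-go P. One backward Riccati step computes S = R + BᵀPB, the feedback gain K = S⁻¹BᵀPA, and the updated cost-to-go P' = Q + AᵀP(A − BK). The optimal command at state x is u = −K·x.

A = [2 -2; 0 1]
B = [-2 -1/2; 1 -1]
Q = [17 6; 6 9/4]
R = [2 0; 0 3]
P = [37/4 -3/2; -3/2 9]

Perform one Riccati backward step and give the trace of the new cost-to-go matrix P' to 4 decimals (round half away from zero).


23.8533

BᵀP = [-20.0000 12.0000; -3.1250 -8.2500]
S = R + BᵀPB = [2 0; 0 3] + [52.0000 -2.0000; -2.0000 9.8125] = [54.0000 -2.0000; -2.0000 12.8125]
BᵀPA = [-40.0000 52.0000; -6.2500 -2.0000]
K = S⁻¹·BᵀPA = [-0.7632 0.9627; -0.6069 -0.0058]
A−BK = [0.1701 -0.0774; 0.1563 0.0314]
AᵀP(A−BK) = [2.6778 -1.5264; -1.5264 1.9255]
P' = Q + AᵀP(A−BK) = [19.6778 4.4736; 4.4736 4.1755]
tr(P') = 23.8533


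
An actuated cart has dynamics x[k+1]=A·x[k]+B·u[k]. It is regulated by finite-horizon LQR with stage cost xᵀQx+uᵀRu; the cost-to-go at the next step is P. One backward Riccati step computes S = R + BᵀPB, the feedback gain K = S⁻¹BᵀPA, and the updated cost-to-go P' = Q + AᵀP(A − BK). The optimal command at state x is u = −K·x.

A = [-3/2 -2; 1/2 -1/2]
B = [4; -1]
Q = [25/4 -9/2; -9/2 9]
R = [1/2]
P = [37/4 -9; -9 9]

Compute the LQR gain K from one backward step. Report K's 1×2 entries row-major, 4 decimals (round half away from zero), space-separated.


BᵀP = [46.0000 -45.0000]
S = R + BᵀPB = [1/2] + [229.0000] = [229.5000]
BᵀPA = [-91.5000 -69.5000]
K = S⁻¹·BᵀPA = [-0.3987 -0.3028]
A−BK = [0.0948 -0.7887; 0.1013 -0.8028]
AᵀP(A−BK) = [0.0821 0.0408; 0.0408 0.2032]
P' = Q + AᵀP(A−BK) = [6.3321 -4.4592; -4.4592 9.2032]
tr(P') = 15.5353

-0.3987 -0.3028


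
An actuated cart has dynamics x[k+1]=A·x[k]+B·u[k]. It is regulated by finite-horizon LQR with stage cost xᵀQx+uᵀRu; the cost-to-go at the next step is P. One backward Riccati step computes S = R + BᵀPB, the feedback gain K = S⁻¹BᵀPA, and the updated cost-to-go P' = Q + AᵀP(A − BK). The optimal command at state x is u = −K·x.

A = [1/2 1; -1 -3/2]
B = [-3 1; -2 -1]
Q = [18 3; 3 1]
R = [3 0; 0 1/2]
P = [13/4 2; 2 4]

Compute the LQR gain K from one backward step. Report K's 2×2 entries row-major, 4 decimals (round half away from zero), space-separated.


BᵀP = [-13.7500 -14.0000; 1.2500 -2.0000]
S = R + BᵀPB = [3 0; 0 1/2] + [69.2500 0.2500; 0.2500 3.2500] = [72.2500 0.2500; 0.2500 3.7500]
BᵀPA = [7.1250 7.2500; 2.6250 4.2500]
K = S⁻¹·BᵀPA = [0.0962 0.0964; 0.6936 1.1269]
A−BK = [0.0951 0.1624; -0.1140 -0.1802]
AᵀP(A−BK) = [0.3063 0.4797; 0.4797 0.7614]
P' = Q + AᵀP(A−BK) = [18.3063 3.4797; 3.4797 1.7614]
tr(P') = 20.0677

0.0962 0.0964 0.6936 1.1269


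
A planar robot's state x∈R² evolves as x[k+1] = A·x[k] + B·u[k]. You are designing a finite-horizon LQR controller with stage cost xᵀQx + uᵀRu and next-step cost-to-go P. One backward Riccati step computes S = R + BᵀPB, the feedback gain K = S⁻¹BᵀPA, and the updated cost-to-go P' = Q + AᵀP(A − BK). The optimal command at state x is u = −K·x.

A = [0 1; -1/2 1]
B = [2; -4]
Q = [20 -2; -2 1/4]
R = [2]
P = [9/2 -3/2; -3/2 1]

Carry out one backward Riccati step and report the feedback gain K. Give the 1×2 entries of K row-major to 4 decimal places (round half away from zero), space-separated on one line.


BᵀP = [15.0000 -7.0000]
S = R + BᵀPB = [2] + [58.0000] = [60.0000]
BᵀPA = [3.5000 8.0000]
K = S⁻¹·BᵀPA = [0.0583 0.1333]
A−BK = [-0.1167 0.7333; -0.2667 1.5333]
AᵀP(A−BK) = [0.0458 -0.2167; -0.2167 1.4333]
P' = Q + AᵀP(A−BK) = [20.0458 -2.2167; -2.2167 1.6833]
tr(P') = 21.7292

0.0583 0.1333


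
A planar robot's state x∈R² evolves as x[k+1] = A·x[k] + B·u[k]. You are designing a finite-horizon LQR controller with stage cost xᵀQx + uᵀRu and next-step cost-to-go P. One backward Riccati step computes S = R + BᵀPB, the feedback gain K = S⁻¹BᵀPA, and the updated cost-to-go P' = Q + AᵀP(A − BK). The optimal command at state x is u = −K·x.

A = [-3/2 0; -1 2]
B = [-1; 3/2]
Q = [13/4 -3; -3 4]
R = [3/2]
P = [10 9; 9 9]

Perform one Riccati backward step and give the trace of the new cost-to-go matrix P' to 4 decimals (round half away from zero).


64.6842

BᵀP = [3.5000 4.5000]
S = R + BᵀPB = [3/2] + [3.2500] = [4.7500]
BᵀPA = [-9.7500 9.0000]
K = S⁻¹·BᵀPA = [-2.0526 1.8947]
A−BK = [-3.5526 1.8947; 2.0789 -0.8421]
AᵀP(A−BK) = [38.4868 -26.5263; -26.5263 18.9474]
P' = Q + AᵀP(A−BK) = [41.7368 -29.5263; -29.5263 22.9474]
tr(P') = 64.6842


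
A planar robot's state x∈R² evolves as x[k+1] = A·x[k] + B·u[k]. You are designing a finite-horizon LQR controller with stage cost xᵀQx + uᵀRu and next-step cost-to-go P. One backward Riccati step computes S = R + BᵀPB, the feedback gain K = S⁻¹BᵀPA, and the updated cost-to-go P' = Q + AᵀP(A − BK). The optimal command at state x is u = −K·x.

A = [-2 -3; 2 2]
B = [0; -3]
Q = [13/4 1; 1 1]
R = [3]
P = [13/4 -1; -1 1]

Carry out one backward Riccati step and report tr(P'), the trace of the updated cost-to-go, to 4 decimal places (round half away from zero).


43.7500

BᵀP = [3.0000 -3.0000]
S = R + BᵀPB = [3] + [9.0000] = [12.0000]
BᵀPA = [-12.0000 -15.0000]
K = S⁻¹·BᵀPA = [-1.0000 -1.2500]
A−BK = [-2.0000 -3.0000; -1.0000 -1.7500]
AᵀP(A−BK) = [13.0000 18.5000; 18.5000 26.5000]
P' = Q + AᵀP(A−BK) = [16.2500 19.5000; 19.5000 27.5000]
tr(P') = 43.7500


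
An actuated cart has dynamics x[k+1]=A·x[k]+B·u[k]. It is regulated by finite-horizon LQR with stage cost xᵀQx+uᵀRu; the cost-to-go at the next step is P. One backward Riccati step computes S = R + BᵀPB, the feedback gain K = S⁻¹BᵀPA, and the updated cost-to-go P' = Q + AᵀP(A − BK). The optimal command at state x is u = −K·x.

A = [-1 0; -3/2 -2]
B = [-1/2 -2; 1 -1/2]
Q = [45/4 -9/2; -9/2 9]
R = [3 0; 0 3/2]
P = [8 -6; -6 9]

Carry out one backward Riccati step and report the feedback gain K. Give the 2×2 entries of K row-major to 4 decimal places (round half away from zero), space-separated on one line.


BᵀP = [-10.0000 12.0000; -13.0000 7.5000]
S = R + BᵀPB = [3 0; 0 3/2] + [17.0000 14.0000; 14.0000 22.2500] = [20.0000 14.0000; 14.0000 23.7500]
BᵀPA = [-8.0000 -24.0000; 1.7500 -15.0000]
K = S⁻¹·BᵀPA = [-0.7688 -1.2903; 0.5269 0.1290]
A−BK = [-0.3306 -0.3871; -0.4677 -0.6452]
AᵀP(A−BK) = [3.1774 4.4516; 4.4516 6.9677]
P' = Q + AᵀP(A−BK) = [14.4274 -0.0484; -0.0484 15.9677]
tr(P') = 30.3952

-0.7688 -1.2903 0.5269 0.1290
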